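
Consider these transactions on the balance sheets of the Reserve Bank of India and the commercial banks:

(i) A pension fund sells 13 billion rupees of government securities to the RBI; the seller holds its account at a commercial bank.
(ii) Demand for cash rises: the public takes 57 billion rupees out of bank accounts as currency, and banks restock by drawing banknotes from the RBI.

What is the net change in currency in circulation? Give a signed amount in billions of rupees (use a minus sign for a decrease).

RBI balance sheet:
  Assets:      Securities +13B
  Liabilities: Bank reserves −44B, Currency in circulation +57B
So the change in currency in circulation is +57 billion.

+57 billion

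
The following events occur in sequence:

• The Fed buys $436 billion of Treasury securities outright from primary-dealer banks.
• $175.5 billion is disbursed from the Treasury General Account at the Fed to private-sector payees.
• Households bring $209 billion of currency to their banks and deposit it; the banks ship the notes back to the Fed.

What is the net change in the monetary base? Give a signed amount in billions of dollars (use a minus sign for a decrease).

+$611.5 billion

OMO purchase (from banks) $436 billion: Fed balance sheet expands → +$436B.
Government spending $175.5 billion: a non-base liability converts back to reserves → +$175.5B.
Currency deposit $209 billion: just a shift between currency and reserves — both are base money → 0.
Net: 436 + 175.5 + 0 = +$611.5 billion.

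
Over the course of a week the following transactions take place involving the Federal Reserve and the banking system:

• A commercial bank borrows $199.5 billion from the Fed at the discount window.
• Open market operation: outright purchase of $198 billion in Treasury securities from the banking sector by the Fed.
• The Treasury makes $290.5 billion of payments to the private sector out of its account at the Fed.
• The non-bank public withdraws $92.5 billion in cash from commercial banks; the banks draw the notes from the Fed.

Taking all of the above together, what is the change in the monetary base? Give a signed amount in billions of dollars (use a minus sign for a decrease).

+$688 billion

Fed balance sheet:
  Assets:      Securities +$198B, Loans to banks +$199.5B
  Liabilities: Bank reserves +$595.5B, Currency in circulation +$92.5B, Government deposits −$290.5B
Monetary base = currency + reserves: +$92.5B + (+$595.5B) = +$688 billion.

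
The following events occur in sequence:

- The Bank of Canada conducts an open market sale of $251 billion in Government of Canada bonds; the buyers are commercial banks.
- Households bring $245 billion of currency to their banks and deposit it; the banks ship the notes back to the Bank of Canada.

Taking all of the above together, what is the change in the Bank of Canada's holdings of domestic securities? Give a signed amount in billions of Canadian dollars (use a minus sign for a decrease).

-$251 billion

OMO sale (to banks) $251 billion: securities removed from the Bank of Canada's portfolio → −$251B.
Currency deposit $245 billion: the Bank of Canada's securities portfolio is untouched → 0.
Net: −251 + 0 = -$251 billion.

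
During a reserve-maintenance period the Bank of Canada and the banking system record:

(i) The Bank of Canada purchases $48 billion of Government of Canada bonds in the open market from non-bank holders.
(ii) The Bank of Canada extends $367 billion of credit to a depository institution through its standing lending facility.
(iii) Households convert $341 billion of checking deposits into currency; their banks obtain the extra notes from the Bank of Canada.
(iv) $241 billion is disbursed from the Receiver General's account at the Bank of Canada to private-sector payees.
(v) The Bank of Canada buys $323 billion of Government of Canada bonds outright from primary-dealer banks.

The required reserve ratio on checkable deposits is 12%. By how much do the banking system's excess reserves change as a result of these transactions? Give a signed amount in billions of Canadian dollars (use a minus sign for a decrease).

Asset purchase (from non-banks) $48 billion: reserves +$48B, deposits +$48B.
Discount-window loan $367 billion: reserves +$367B, deposits 0.
Currency withdrawal $341 billion: reserves −$341B, deposits −$341B.
Government spending $241 billion: reserves +$241B, deposits +$241B.
OMO purchase (from banks) $323 billion: reserves +$323B, deposits 0.
Totals: Δreserves = +$638B, Δdeposits = −$52B.
Δrequired reserves = 12% × −$52B = −$6.24B.
Δexcess reserves = Δreserves − Δrequired = +$638B − (−$6.24B) = +$644.24 billion.

+$644.24 billion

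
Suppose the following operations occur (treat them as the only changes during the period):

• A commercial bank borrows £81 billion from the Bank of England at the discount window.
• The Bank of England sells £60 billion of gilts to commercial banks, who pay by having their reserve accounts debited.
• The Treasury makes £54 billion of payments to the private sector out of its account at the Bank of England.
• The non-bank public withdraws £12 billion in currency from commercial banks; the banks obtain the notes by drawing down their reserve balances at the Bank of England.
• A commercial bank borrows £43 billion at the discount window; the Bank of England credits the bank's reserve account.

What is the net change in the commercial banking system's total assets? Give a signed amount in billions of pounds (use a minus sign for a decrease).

+£166 billion

Bank of England balance sheet:
  Assets:      Securities −£60B, Loans to banks +£124B
  Liabilities: Bank reserves +£106B, Currency in circulation +£12B, Government deposits −£54B
Commercial banking system:
  Assets:      Reserves at CB +£106B, Securities +£60B
  Liabilities: Checkable deposits +£42B, Borrowings from CB +£124B
Change in total bank assets = +£166 billion.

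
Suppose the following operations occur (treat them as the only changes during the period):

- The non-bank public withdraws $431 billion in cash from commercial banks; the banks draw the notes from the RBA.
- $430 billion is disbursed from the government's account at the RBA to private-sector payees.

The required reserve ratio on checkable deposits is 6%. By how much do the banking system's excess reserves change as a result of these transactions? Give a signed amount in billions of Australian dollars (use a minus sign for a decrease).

Currency withdrawal $431 billion: reserves −$431B, deposits −$431B.
Government spending $430 billion: reserves +$430B, deposits +$430B.
Totals: Δreserves = −$1B, Δdeposits = −$1B.
Δrequired reserves = 6% × −$1B = −$0.06B.
Δexcess reserves = Δreserves − Δrequired = −$1B − (−$0.06B) = -$0.94 billion.

-$0.94 billion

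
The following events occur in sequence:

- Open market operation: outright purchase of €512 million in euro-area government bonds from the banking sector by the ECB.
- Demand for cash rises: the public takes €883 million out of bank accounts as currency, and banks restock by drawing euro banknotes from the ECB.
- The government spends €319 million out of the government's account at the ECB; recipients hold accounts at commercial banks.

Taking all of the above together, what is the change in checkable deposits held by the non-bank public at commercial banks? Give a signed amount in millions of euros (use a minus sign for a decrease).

ECB balance sheet:
  Assets:      Securities +€512M
  Liabilities: Bank reserves −€52M, Currency in circulation +€883M, Government deposits −€319M
Commercial banking system:
  Assets:      Reserves at CB −€52M, Securities −€512M
  Liabilities: Checkable deposits −€564M
So the change in checkable deposits held by the non-bank public at commercial banks is -€564 million.

-€564 million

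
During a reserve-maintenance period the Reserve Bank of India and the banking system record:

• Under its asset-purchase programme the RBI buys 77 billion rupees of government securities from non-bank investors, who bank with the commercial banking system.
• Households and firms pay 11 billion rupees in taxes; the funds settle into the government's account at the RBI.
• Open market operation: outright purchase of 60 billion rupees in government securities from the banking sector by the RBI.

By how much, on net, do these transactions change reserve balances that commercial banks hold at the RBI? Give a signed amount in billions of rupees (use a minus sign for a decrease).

+126 billion

RBI balance sheet:
  Assets:      Securities +137B
  Liabilities: Bank reserves +126B, Government deposits +11B
Commercial banking system:
  Assets:      Reserves at CB +126B, Securities −60B
  Liabilities: Checkable deposits +66B
So the change in reserve balances that commercial banks hold at the RBI is +126 billion.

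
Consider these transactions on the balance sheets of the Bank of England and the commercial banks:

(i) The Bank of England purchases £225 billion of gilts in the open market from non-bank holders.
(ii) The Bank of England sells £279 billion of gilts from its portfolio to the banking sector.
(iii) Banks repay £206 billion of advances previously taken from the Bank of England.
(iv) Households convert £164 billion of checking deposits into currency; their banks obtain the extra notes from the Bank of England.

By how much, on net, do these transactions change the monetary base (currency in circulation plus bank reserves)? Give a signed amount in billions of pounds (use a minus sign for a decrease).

-£260 billion

Bank of England balance sheet:
  Assets:      Securities −£54B, Loans to banks −£206B
  Liabilities: Bank reserves −£424B, Currency in circulation +£164B
Commercial banking system:
  Assets:      Reserves at CB −£424B, Securities +£279B
  Liabilities: Checkable deposits +£61B, Borrowings from CB −£206B
Monetary base = currency + reserves: +£164B + (−£424B) = -£260 billion.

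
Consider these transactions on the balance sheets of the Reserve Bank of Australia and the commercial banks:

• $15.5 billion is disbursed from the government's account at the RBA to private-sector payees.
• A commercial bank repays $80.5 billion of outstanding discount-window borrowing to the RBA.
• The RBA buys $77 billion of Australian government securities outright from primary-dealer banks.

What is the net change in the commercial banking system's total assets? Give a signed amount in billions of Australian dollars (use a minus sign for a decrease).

-$65 billion

RBA balance sheet:
  Assets:      Securities +$77B, Loans to banks −$80.5B
  Liabilities: Bank reserves +$12B, Government deposits −$15.5B
Commercial banking system:
  Assets:      Reserves at CB +$12B, Securities −$77B
  Liabilities: Checkable deposits +$15.5B, Borrowings from CB −$80.5B
Change in total bank assets = -$65 billion.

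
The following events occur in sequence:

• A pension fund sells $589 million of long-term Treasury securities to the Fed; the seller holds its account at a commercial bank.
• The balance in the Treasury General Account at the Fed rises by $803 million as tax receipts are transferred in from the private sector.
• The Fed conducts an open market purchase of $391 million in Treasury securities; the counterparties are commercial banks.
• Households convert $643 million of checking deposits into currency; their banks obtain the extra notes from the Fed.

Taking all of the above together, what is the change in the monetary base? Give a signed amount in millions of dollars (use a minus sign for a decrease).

+$177 million

Asset purchase (from non-banks) $589 million: Fed balance sheet expands → +$589M.
Government account inflow $803 million: reserves shift to a non-base liability → −$803M.
OMO purchase (from banks) $391 million: Fed balance sheet expands → +$391M.
Currency withdrawal $643 million: just a shift between currency and reserves — both are base money → 0.
Net: 589 − 803 + 391 + 0 = +$177 million.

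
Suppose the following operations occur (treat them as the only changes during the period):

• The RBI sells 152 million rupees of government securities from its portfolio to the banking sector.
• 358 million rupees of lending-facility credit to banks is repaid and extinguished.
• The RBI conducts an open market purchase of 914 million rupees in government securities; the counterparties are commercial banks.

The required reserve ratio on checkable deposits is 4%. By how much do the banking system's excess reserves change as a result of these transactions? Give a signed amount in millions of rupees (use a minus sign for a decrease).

OMO sale (to banks) 152 million rupees: reserves −152M, deposits 0.
Discount-window repayment 358 million rupees: reserves −358M, deposits 0.
OMO purchase (from banks) 914 million rupees: reserves +914M, deposits 0.
Totals: Δreserves = +404M, Δdeposits = 0.
Δrequired reserves = 4% × 0 = 0.
Δexcess reserves = Δreserves − Δrequired = +404M − (0) = +404 million.

+404 million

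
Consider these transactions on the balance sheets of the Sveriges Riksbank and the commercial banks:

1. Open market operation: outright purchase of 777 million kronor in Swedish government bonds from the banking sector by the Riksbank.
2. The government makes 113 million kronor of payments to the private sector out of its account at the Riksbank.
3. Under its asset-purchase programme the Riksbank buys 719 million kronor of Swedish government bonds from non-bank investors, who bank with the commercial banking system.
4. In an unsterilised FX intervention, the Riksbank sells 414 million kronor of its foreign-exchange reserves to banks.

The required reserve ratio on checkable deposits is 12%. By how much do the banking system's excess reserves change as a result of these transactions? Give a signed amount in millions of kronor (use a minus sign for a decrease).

OMO purchase (from banks) 777 million kronor: reserves +777M, deposits 0.
Government spending 113 million kronor: reserves +113M, deposits +113M.
Asset purchase (from non-banks) 719 million kronor: reserves +719M, deposits +719M.
FX sale 414 million kronor: reserves −414M, deposits 0.
Totals: Δreserves = +1195M, Δdeposits = +832M.
Δrequired reserves = 12% × +832M = +99.84M.
Δexcess reserves = Δreserves − Δrequired = +1195M − (+99.84M) = +1095.16 million.

+1095.16 million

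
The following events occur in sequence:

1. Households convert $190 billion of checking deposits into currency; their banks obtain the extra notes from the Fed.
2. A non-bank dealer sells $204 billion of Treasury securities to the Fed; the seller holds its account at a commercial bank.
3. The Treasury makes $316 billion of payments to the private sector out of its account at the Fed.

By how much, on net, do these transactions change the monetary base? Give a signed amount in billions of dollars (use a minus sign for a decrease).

Currency withdrawal $190 billion: just a shift between currency and reserves — both are base money → 0.
Asset purchase (from non-banks) $204 billion: Fed balance sheet expands → +$204B.
Government spending $316 billion: a non-base liability converts back to reserves → +$316B.
Net: 0 + 204 + 316 = +$520 billion.

+$520 billion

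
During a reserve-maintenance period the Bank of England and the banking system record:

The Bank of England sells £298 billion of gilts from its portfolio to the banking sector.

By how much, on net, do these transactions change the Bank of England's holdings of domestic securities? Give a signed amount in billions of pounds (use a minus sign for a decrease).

OMO sale (to banks) £298 billion: securities removed from the Bank of England's portfolio → −£298B.

-£298 billion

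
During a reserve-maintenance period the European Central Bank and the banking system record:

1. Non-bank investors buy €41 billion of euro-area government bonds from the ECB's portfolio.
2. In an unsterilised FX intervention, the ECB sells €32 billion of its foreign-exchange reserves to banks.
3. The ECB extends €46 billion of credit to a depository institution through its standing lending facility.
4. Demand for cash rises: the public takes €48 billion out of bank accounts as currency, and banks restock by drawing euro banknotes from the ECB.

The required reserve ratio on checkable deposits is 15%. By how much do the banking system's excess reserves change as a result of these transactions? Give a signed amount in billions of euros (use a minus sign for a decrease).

Asset sale (to non-banks) €41 billion: reserves −€41B, deposits −€41B.
FX sale €32 billion: reserves −€32B, deposits 0.
Discount-window loan €46 billion: reserves +€46B, deposits 0.
Currency withdrawal €48 billion: reserves −€48B, deposits −€48B.
Totals: Δreserves = −€75B, Δdeposits = −€89B.
Δrequired reserves = 15% × −€89B = −€13.35B.
Δexcess reserves = Δreserves − Δrequired = −€75B − (−€13.35B) = -€61.65 billion.

-€61.65 billion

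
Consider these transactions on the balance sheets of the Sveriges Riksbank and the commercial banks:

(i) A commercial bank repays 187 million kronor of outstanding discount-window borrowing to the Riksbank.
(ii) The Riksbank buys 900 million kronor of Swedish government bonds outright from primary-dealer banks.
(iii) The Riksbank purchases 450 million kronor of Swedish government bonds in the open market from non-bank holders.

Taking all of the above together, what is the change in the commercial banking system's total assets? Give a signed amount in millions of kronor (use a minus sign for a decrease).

Discount-window repayment 187 million kronor: bank balance sheets shrink → −187M.
OMO purchase (from banks) 900 million kronor: just an asset swap on bank balance sheets → 0.
Asset purchase (from non-banks) 450 million kronor: bank balance sheets expand → +450M.
Net: −187 + 0 + 450 = +263 million.

+263 million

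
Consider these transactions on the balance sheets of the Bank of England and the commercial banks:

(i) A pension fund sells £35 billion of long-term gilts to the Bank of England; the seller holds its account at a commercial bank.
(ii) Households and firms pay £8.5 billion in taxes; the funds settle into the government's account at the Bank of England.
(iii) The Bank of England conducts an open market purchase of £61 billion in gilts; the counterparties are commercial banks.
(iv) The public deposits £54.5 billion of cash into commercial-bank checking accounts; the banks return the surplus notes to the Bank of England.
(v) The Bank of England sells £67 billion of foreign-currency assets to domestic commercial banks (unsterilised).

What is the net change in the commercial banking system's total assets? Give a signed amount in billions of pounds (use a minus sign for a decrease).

Asset purchase (from non-banks) £35 billion: bank balance sheets expand → +£35B.
Government account inflow £8.5 billion: bank balance sheets shrink → −£8.5B.
OMO purchase (from banks) £61 billion: just an asset swap on bank balance sheets → 0.
Currency deposit £54.5 billion: bank balance sheets expand → +£54.5B.
FX sale £67 billion: just an asset swap on bank balance sheets → 0.
Net: 35 − 8.5 + 0 + 54.5 + 0 = +£81 billion.

+£81 billion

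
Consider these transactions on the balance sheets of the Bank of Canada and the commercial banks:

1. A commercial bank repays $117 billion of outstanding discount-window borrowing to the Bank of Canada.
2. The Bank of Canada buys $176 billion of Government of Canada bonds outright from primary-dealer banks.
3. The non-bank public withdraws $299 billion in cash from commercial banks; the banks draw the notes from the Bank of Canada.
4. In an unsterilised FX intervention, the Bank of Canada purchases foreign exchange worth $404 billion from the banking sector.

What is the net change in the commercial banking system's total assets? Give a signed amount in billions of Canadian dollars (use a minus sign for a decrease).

Bank of Canada balance sheet:
  Assets:      Securities +$176B, Loans to banks −$117B, Foreign assets +$404B
  Liabilities: Bank reserves +$164B, Currency in circulation +$299B
Commercial banking system:
  Assets:      Reserves at CB +$164B, Securities −$176B, Foreign assets −$404B
  Liabilities: Checkable deposits −$299B, Borrowings from CB −$117B
Change in total bank assets = -$416 billion.

-$416 billion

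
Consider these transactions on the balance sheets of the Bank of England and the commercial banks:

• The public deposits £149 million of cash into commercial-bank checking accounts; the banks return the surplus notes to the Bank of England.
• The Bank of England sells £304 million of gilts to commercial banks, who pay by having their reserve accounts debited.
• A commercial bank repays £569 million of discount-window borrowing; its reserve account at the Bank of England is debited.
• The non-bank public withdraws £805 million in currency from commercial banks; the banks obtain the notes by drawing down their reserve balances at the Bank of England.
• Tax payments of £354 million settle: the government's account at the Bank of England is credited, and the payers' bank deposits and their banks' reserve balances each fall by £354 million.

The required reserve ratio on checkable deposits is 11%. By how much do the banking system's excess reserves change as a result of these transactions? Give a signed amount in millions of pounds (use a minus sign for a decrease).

-£1771.9 million

Currency deposit £149 million: reserves +£149M, deposits +£149M.
OMO sale (to banks) £304 million: reserves −£304M, deposits 0.
Discount-window repayment £569 million: reserves −£569M, deposits 0.
Currency withdrawal £805 million: reserves −£805M, deposits −£805M.
Government account inflow £354 million: reserves −£354M, deposits −£354M.
Totals: Δreserves = −£1883M, Δdeposits = −£1010M.
Δrequired reserves = 11% × −£1010M = −£111.1M.
Δexcess reserves = Δreserves − Δrequired = −£1883M − (−£111.1M) = -£1771.9 million.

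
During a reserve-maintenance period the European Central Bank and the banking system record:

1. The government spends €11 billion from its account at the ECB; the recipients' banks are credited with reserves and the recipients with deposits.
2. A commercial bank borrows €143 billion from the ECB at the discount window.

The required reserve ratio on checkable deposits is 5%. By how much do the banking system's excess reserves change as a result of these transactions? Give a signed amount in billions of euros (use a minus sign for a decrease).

+€153.45 billion

Government spending €11 billion: reserves +€11B, deposits +€11B.
Discount-window loan €143 billion: reserves +€143B, deposits 0.
Totals: Δreserves = +€154B, Δdeposits = +€11B.
Δrequired reserves = 5% × +€11B = +€0.55B.
Δexcess reserves = Δreserves − Δrequired = +€154B − (+€0.55B) = +€153.45 billion.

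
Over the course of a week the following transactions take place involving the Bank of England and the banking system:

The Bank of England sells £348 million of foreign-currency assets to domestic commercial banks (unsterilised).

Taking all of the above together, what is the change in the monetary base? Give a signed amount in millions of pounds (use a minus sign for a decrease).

-£348 million

FX sale £348 million: Bank of England balance sheet contracts → −£348M.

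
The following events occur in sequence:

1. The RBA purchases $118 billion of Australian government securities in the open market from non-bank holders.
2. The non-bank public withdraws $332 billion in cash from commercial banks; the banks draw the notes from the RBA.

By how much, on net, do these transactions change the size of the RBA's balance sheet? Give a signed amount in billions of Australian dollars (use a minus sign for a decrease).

Asset purchase (from non-banks) $118 billion: an RBA asset is acquired → +$118B.
Currency withdrawal $332 billion: only the composition of liabilities changes → 0.
Net: 118 + 0 = +$118 billion.

+$118 billion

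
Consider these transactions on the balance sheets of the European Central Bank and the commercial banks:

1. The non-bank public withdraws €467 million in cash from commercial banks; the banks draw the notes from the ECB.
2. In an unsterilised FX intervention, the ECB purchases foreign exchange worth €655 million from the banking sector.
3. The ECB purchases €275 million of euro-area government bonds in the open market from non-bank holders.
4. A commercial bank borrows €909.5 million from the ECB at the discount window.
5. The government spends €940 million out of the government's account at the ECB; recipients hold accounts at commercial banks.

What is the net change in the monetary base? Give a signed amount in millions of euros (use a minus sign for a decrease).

ECB balance sheet:
  Assets:      Securities +€275M, Loans to banks +€909.5M, Foreign assets +€655M
  Liabilities: Bank reserves +€2312.5M, Currency in circulation +€467M, Government deposits −€940M
Commercial banking system:
  Assets:      Reserves at CB +€2312.5M, Foreign assets −€655M
  Liabilities: Checkable deposits +€748M, Borrowings from CB +€909.5M
Monetary base = currency + reserves: +€467M + (+€2312.5M) = +€2779.5 million.

+€2779.5 million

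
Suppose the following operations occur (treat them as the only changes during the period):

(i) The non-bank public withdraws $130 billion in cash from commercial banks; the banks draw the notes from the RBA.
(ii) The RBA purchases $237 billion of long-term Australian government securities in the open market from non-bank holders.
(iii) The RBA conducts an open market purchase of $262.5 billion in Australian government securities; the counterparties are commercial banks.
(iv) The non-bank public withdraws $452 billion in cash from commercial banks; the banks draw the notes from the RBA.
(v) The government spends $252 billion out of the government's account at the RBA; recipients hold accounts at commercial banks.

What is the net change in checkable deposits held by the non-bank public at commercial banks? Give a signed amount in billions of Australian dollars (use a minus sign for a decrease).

RBA balance sheet:
  Assets:      Securities +$499.5B
  Liabilities: Bank reserves +$169.5B, Currency in circulation +$582B, Government deposits −$252B
Commercial banking system:
  Assets:      Reserves at CB +$169.5B, Securities −$262.5B
  Liabilities: Checkable deposits −$93B
So the change in checkable deposits held by the non-bank public at commercial banks is -$93 billion.

-$93 billion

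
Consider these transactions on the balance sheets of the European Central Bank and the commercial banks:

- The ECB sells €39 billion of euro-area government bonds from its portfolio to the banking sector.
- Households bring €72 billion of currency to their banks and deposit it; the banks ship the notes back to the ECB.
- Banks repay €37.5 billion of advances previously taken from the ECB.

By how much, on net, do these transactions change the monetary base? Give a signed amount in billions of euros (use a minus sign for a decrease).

-€76.5 billion

OMO sale (to banks) €39 billion: ECB balance sheet contracts → −€39B.
Currency deposit €72 billion: just a shift between currency and reserves — both are base money → 0.
Discount-window repayment €37.5 billion: ECB balance sheet contracts → −€37.5B.
Net: −39 + 0 − 37.5 = -€76.5 billion.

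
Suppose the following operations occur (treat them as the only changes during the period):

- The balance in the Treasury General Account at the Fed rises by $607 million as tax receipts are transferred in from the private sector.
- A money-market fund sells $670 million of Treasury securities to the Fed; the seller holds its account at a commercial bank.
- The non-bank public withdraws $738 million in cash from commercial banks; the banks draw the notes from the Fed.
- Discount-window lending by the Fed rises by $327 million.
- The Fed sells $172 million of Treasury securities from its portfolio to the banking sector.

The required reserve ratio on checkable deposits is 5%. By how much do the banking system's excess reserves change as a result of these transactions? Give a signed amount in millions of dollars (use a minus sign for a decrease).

-$486.25 million

Government account inflow $607 million: reserves −$607M, deposits −$607M.
Asset purchase (from non-banks) $670 million: reserves +$670M, deposits +$670M.
Currency withdrawal $738 million: reserves −$738M, deposits −$738M.
Discount-window loan $327 million: reserves +$327M, deposits 0.
OMO sale (to banks) $172 million: reserves −$172M, deposits 0.
Totals: Δreserves = −$520M, Δdeposits = −$675M.
Δrequired reserves = 5% × −$675M = −$33.75M.
Δexcess reserves = Δreserves − Δrequired = −$520M − (−$33.75M) = -$486.25 million.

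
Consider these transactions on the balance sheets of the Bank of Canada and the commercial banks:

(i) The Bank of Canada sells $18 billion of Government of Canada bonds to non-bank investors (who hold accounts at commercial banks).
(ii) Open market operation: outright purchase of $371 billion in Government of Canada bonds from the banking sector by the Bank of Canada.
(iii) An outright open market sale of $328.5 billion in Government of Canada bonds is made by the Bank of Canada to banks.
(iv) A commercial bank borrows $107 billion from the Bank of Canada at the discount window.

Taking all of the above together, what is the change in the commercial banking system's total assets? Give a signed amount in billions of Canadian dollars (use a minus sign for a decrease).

+$89 billion

Asset sale (to non-banks) $18 billion: bank balance sheets shrink → −$18B.
OMO purchase (from banks) $371 billion: just an asset swap on bank balance sheets → 0.
OMO sale (to banks) $328.5 billion: just an asset swap on bank balance sheets → 0.
Discount-window loan $107 billion: bank balance sheets expand → +$107B.
Net: −18 + 0 + 0 + 107 = +$89 billion.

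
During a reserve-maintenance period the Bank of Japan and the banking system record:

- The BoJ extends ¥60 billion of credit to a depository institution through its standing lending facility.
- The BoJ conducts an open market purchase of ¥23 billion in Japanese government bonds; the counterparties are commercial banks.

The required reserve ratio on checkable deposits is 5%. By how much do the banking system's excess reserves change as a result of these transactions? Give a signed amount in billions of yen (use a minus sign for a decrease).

Discount-window loan ¥60 billion: reserves +¥60B, deposits 0.
OMO purchase (from banks) ¥23 billion: reserves +¥23B, deposits 0.
Totals: Δreserves = +¥83B, Δdeposits = 0.
Δrequired reserves = 5% × 0 = 0.
Δexcess reserves = Δreserves − Δrequired = +¥83B − (0) = +¥83 billion.

+¥83 billion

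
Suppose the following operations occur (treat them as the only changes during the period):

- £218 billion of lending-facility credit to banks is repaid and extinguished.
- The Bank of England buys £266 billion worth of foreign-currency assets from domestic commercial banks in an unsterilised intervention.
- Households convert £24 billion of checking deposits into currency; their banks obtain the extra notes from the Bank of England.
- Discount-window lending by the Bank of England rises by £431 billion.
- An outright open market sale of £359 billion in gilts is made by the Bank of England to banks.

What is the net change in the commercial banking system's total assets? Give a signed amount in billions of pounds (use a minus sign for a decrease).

Discount-window repayment £218 billion: bank balance sheets shrink → −£218B.
FX purchase £266 billion: just an asset swap on bank balance sheets → 0.
Currency withdrawal £24 billion: bank balance sheets shrink → −£24B.
Discount-window loan £431 billion: bank balance sheets expand → +£431B.
OMO sale (to banks) £359 billion: just an asset swap on bank balance sheets → 0.
Net: −218 + 0 − 24 + 431 + 0 = +£189 billion.

+£189 billion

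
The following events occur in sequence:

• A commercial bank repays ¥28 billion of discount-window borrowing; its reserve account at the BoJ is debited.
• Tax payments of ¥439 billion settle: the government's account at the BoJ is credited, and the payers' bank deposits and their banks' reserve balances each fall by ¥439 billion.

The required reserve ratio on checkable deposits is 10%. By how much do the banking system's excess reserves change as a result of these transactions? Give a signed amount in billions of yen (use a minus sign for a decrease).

Discount-window repayment ¥28 billion: reserves −¥28B, deposits 0.
Government account inflow ¥439 billion: reserves −¥439B, deposits −¥439B.
Totals: Δreserves = −¥467B, Δdeposits = −¥439B.
Δrequired reserves = 10% × −¥439B = −¥43.9B.
Δexcess reserves = Δreserves − Δrequired = −¥467B − (−¥43.9B) = -¥423.1 billion.

-¥423.1 billion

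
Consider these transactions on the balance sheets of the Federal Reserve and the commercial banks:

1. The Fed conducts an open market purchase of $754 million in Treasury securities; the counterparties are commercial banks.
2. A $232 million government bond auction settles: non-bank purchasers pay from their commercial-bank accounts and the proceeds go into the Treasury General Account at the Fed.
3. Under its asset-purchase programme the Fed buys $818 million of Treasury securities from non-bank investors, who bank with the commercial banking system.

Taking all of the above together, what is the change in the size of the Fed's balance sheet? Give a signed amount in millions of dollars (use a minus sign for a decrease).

Fed balance sheet:
  Assets:      Securities +$1572M
  Liabilities: Bank reserves +$1340M, Government deposits +$232M
Commercial banking system:
  Assets:      Reserves at CB +$1340M, Securities −$754M
  Liabilities: Checkable deposits +$586M
Change in total Fed assets = +$1572 million.

+$1572 million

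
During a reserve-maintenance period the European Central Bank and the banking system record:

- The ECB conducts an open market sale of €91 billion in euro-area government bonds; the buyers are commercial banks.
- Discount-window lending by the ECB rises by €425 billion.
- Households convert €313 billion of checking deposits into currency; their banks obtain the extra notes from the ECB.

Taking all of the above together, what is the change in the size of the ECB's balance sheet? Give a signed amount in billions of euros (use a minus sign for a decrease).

+€334 billion

OMO sale (to banks) €91 billion: an ECB asset is shed → −€91B.
Discount-window loan €425 billion: an ECB asset is acquired → +€425B.
Currency withdrawal €313 billion: only the composition of liabilities changes → 0.
Net: −91 + 425 + 0 = +€334 billion.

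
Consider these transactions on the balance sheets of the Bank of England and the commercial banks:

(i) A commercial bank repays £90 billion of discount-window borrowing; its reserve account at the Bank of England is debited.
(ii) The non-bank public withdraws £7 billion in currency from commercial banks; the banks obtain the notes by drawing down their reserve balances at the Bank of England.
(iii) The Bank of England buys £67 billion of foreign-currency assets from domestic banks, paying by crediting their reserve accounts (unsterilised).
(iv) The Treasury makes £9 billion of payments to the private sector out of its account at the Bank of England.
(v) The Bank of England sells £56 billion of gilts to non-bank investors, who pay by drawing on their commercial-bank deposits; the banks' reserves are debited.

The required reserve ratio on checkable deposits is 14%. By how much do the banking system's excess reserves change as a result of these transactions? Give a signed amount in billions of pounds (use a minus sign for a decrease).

-£69.44 billion

Discount-window repayment £90 billion: reserves −£90B, deposits 0.
Currency withdrawal £7 billion: reserves −£7B, deposits −£7B.
FX purchase £67 billion: reserves +£67B, deposits 0.
Government spending £9 billion: reserves +£9B, deposits +£9B.
Asset sale (to non-banks) £56 billion: reserves −£56B, deposits −£56B.
Totals: Δreserves = −£77B, Δdeposits = −£54B.
Δrequired reserves = 14% × −£54B = −£7.56B.
Δexcess reserves = Δreserves − Δrequired = −£77B − (−£7.56B) = -£69.44 billion.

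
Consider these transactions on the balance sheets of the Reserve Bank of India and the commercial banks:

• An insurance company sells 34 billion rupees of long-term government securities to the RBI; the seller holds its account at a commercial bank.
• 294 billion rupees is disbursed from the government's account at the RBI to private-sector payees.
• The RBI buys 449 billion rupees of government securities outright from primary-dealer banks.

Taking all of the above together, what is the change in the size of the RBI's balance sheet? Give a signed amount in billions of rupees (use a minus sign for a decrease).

+483 billion

RBI balance sheet:
  Assets:      Securities +483B
  Liabilities: Bank reserves +777B, Government deposits −294B
Change in total RBI assets = +483 billion.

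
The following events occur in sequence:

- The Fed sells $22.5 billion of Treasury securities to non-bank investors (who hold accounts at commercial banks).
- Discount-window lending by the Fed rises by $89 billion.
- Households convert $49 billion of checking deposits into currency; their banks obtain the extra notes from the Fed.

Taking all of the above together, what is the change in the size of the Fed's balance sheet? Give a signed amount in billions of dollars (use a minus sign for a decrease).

+$66.5 billion

Fed balance sheet:
  Assets:      Securities −$22.5B, Loans to banks +$89B
  Liabilities: Bank reserves +$17.5B, Currency in circulation +$49B
Change in total Fed assets = +$66.5 billion.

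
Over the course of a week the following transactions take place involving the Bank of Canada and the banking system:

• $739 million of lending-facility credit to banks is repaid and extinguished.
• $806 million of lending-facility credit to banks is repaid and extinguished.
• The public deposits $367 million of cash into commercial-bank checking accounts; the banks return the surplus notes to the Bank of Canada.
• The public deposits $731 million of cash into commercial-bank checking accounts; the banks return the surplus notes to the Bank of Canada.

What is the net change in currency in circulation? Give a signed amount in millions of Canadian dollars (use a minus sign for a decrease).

Discount-window repayment $739 million: no currency enters or leaves circulation → 0.
Discount-window repayment $806 million: no currency enters or leaves circulation → 0.
Currency deposit $367 million: notes return to the central bank → −$367M.
Currency deposit $731 million: notes return to the central bank → −$731M.
Net: 0 + 0 − 367 − 731 = -$1098 million.

-$1098 million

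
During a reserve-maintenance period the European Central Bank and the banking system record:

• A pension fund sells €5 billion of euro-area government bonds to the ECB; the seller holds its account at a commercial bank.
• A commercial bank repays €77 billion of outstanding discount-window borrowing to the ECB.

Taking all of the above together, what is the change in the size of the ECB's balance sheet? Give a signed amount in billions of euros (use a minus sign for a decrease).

ECB balance sheet:
  Assets:      Securities +€5B, Loans to banks −€77B
  Liabilities: Bank reserves −€72B
Change in total ECB assets = -€72 billion.

-€72 billion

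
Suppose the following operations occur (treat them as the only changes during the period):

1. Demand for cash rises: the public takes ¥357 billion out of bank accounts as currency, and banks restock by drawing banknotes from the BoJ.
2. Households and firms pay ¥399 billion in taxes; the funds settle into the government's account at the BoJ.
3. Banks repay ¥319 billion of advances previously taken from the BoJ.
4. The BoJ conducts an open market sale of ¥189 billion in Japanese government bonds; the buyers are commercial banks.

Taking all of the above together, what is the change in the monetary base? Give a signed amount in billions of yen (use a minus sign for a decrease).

-¥907 billion

Currency withdrawal ¥357 billion: just a shift between currency and reserves — both are base money → 0.
Government account inflow ¥399 billion: reserves shift to a non-base liability → −¥399B.
Discount-window repayment ¥319 billion: BoJ balance sheet contracts → −¥319B.
OMO sale (to banks) ¥189 billion: BoJ balance sheet contracts → −¥189B.
Net: 0 − 399 − 319 − 189 = -¥907 billion.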